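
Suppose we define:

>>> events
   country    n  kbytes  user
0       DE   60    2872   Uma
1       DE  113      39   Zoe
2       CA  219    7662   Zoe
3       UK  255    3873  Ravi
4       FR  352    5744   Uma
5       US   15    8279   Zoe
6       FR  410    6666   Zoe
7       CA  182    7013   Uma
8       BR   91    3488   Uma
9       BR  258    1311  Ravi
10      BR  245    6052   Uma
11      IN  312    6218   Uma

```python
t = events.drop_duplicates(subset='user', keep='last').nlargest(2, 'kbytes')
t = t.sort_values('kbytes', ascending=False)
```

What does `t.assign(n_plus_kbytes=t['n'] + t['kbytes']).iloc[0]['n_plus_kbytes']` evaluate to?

7076

drop duplicate user (keep=last):
   country    n  kbytes  user
6       FR  410    6666   Zoe
9       BR  258    1311  Ravi
11      IN  312    6218   Uma
take 2 rows with largest kbytes:
   country    n  kbytes user
6       FR  410    6666  Zoe
11      IN  312    6218  Uma
sort by kbytes descending:
   country    n  kbytes user
6       FR  410    6666  Zoe
11      IN  312    6218  Uma
add column n_plus_kbytes = t['n'] + t['kbytes']:
   country    n  kbytes user  n_plus_kbytes
6       FR  410    6666  Zoe           7076
11      IN  312    6218  Uma           6530
The value at position 0, column 'n_plus_kbytes' is 7076.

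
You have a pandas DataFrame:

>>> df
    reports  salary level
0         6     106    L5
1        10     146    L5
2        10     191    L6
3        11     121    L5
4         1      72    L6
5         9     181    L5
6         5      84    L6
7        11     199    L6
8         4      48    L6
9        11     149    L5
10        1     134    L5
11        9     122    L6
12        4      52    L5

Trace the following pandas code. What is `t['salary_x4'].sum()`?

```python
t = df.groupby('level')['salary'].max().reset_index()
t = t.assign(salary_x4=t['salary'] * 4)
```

group by level, max of salary:
level
L5    181
L6    199
Name: salary, dtype: int64
reset_index():
  level  salary
0    L5     181
1    L6     199
add column salary_x4 = t['salary'] * 4:
  level  salary  salary_x4
0    L5     181        724
1    L6     199        796
Reading off the sum of column 'salary_x4', we get 1520.

1520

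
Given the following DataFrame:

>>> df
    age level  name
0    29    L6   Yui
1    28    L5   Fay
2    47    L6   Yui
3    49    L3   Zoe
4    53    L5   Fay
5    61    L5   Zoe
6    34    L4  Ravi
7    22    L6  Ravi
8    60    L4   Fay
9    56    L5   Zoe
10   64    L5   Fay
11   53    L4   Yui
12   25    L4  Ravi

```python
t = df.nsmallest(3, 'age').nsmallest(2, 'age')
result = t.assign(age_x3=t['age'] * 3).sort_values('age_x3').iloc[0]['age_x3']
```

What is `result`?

66

take 3 rows with smallest age:
    age level  name
7    22    L6  Ravi
12   25    L4  Ravi
1    28    L5   Fay
take 2 rows with smallest age:
    age level  name
7    22    L6  Ravi
12   25    L4  Ravi
add column age_x3 = t['age'] * 3:
    age level  name  age_x3
7    22    L6  Ravi      66
12   25    L4  Ravi      75
sort by age_x3:
    age level  name  age_x3
7    22    L6  Ravi      66
12   25    L4  Ravi      75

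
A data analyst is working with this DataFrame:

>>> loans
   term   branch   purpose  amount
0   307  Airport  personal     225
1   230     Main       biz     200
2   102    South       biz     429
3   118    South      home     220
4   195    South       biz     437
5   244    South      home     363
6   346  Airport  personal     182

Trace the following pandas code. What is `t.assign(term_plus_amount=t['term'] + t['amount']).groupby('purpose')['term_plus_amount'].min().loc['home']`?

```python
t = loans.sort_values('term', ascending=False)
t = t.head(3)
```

sort by term descending:
   term   branch   purpose  amount
6   346  Airport  personal     182
0   307  Airport  personal     225
5   244    South      home     363
1   230     Main       biz     200
4   195    South       biz     437
3   118    South      home     220
2   102    South       biz     429
take first 3 rows:
   term   branch   purpose  amount
6   346  Airport  personal     182
0   307  Airport  personal     225
5   244    South      home     363
add column term_plus_amount = t['term'] + t['amount']:
   term   branch   purpose  amount  term_plus_amount
6   346  Airport  personal     182               528
0   307  Airport  personal     225               532
5   244    South      home     363               607
group by purpose, min of term_plus_amount:
purpose
home        607
personal    528
Name: term_plus_amount, dtype: int64
Hence 607.

607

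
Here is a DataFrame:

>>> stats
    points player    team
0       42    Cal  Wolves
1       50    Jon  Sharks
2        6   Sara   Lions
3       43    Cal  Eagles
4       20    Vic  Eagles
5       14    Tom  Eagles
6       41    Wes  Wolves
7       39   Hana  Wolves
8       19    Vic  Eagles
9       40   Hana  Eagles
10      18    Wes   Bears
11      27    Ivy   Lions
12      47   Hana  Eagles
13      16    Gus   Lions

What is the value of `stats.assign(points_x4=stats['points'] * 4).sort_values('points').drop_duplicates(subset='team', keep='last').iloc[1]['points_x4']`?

add column points_x4 = stats['points'] * 4:
    points player    team  points_x4
0       42    Cal  Wolves        168
1       50    Jon  Sharks        200
2        6   Sara   Lions         24
3       43    Cal  Eagles        172
4       20    Vic  Eagles         80
5       14    Tom  Eagles         56
6       41    Wes  Wolves        164
7       39   Hana  Wolves        156
8       19    Vic  Eagles         76
9       40   Hana  Eagles        160
10      18    Wes   Bears         72
11      27    Ivy   Lions        108
12      47   Hana  Eagles        188
13      16    Gus   Lions         64
sort by points:
    points player    team  points_x4
2        6   Sara   Lions         24
5       14    Tom  Eagles         56
13      16    Gus   Lions         64
10      18    Wes   Bears         72
8       19    Vic  Eagles         76
4       20    Vic  Eagles         80
11      27    Ivy   Lions        108
7       39   Hana  Wolves        156
9       40   Hana  Eagles        160
6       41    Wes  Wolves        164
0       42    Cal  Wolves        168
3       43    Cal  Eagles        172
12      47   Hana  Eagles        188
1       50    Jon  Sharks        200
drop duplicate team (keep=last):
    points player    team  points_x4
10      18    Wes   Bears         72
11      27    Ivy   Lions        108
0       42    Cal  Wolves        168
12      47   Hana  Eagles        188
1       50    Jon  Sharks        200
So iloc[1]['points_x4'] = 108.

108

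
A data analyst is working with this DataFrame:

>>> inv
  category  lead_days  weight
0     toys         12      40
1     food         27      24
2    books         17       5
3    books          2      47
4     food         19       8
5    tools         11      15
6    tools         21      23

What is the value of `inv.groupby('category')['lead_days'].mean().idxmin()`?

group by category, mean of lead_days:
category
books     9.5
food     23.0
tools    16.0
toys     12.0
Name: lead_days, dtype: float64
Hence books.

books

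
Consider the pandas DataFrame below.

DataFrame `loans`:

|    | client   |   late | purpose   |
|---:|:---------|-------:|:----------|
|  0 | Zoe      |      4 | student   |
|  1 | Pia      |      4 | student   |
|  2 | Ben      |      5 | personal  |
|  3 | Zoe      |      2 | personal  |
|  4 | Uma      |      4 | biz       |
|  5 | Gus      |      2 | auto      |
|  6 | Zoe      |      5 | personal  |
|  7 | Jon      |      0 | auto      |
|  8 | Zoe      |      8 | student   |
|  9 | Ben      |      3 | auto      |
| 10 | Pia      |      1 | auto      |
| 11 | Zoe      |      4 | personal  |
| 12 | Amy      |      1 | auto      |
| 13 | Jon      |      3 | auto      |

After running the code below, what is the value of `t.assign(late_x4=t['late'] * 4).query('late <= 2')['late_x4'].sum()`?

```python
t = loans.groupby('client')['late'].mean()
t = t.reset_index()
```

18.0

group by client, mean of late:
client
Amy    1.0
Ben    4.0
Gus    2.0
Jon    1.5
Pia    2.5
Uma    4.0
Zoe    4.6
Name: late, dtype: float64
reset_index():
  client  late
0    Amy   1.0
1    Ben   4.0
2    Gus   2.0
3    Jon   1.5
4    Pia   2.5
5    Uma   4.0
6    Zoe   4.6
add column late_x4 = t['late'] * 4:
  client  late  late_x4
0    Amy   1.0      4.0
1    Ben   4.0     16.0
2    Gus   2.0      8.0
3    Jon   1.5      6.0
4    Pia   2.5     10.0
5    Uma   4.0     16.0
6    Zoe   4.6     18.4
filter rows where late <= 2:
  client  late  late_x4
0    Amy   1.0      4.0
2    Gus   2.0      8.0
3    Jon   1.5      6.0
The sum of column 'late_x4' is 18.0.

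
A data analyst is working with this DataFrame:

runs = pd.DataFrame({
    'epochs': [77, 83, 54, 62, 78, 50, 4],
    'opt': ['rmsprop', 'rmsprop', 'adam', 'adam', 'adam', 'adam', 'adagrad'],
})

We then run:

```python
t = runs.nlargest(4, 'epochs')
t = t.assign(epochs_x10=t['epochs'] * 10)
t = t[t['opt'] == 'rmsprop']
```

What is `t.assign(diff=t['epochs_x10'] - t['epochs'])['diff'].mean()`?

take 4 rows with largest epochs:
   epochs      opt
1      83  rmsprop
4      78     adam
0      77  rmsprop
3      62     adam
add column epochs_x10 = t['epochs'] * 10:
   epochs      opt  epochs_x10
1      83  rmsprop         830
4      78     adam         780
0      77  rmsprop         770
3      62     adam         620
filter rows where opt == 'rmsprop':
   epochs      opt  epochs_x10
1      83  rmsprop         830
0      77  rmsprop         770
add column diff = t['epochs_x10'] - t['epochs']:
   epochs      opt  epochs_x10  diff
1      83  rmsprop         830   747
0      77  rmsprop         770   693
So mean() = 720.0.

720.0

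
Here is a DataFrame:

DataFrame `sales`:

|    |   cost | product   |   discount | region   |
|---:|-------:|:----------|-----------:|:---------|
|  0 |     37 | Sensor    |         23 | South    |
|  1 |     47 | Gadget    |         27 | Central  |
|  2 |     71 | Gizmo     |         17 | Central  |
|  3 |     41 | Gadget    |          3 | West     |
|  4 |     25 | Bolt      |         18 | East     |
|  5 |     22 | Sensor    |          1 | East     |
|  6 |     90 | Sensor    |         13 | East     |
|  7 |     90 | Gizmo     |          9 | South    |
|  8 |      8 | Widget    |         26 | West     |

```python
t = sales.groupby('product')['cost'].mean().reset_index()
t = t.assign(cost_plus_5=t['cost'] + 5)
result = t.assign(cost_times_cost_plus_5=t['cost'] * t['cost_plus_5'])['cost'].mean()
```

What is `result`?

41.4333333333

group by product, mean of cost:
product
Bolt      25.000000
Gadget    44.000000
Gizmo     80.500000
Sensor    49.666667
Widget     8.000000
Name: cost, dtype: float64
reset_index():
  product       cost
0    Bolt  25.000000
1  Gadget  44.000000
2   Gizmo  80.500000
3  Sensor  49.666667
4  Widget   8.000000
add column cost_plus_5 = t['cost'] + 5:
  product       cost  cost_plus_5
0    Bolt  25.000000    30.000000
1  Gadget  44.000000    49.000000
2   Gizmo  80.500000    85.500000
3  Sensor  49.666667    54.666667
4  Widget   8.000000    13.000000
add column cost_times_cost_plus_5 = t['cost'] * t['cost_plus_5']:
  product       cost  cost_plus_5  cost_times_cost_plus_5
0    Bolt  25.000000    30.000000              750.000000
1  Gadget  44.000000    49.000000             2156.000000
2   Gizmo  80.500000    85.500000             6882.750000
3  Sensor  49.666667    54.666667             2715.111111
4  Widget   8.000000    13.000000              104.000000
Hence 41.4333333333.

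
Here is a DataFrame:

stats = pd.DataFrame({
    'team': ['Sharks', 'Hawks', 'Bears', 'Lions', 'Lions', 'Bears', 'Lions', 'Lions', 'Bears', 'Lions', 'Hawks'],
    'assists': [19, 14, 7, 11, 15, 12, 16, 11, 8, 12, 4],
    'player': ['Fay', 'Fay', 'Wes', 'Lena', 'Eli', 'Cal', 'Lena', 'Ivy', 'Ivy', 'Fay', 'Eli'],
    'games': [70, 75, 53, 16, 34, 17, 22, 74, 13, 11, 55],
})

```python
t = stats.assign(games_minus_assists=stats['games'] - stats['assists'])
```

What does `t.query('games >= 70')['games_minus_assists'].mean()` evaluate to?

58.3333333333

add column games_minus_assists = stats['games'] - stats['assists']:
      team  assists player  games  games_minus_assists
0   Sharks       19    Fay     70                   51
1    Hawks       14    Fay     75                   61
2    Bears        7    Wes     53                   46
3    Lions       11   Lena     16                    5
4    Lions       15    Eli     34                   19
5    Bears       12    Cal     17                    5
6    Lions       16   Lena     22                    6
7    Lions       11    Ivy     74                   63
8    Bears        8    Ivy     13                    5
9    Lions       12    Fay     11                   -1
10   Hawks        4    Eli     55                   51
filter rows where games >= 70:
     team  assists player  games  games_minus_assists
0  Sharks       19    Fay     70                   51
1   Hawks       14    Fay     75                   61
7   Lions       11    Ivy     74                   63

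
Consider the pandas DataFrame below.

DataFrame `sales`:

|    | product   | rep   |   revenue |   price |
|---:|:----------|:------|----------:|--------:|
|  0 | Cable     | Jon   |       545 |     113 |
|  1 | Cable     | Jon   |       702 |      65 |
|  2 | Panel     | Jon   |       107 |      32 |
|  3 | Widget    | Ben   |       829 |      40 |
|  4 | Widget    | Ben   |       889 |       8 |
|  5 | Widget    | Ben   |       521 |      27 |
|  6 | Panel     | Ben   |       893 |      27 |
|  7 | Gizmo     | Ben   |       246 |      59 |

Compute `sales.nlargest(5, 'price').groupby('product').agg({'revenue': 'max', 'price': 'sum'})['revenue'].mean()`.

take 5 rows with largest price:
  product  rep  revenue  price
0   Cable  Jon      545    113
1   Cable  Jon      702     65
7   Gizmo  Ben      246     59
3  Widget  Ben      829     40
2   Panel  Jon      107     32
group by product: max(revenue), sum(price):
         revenue  price
product                
Cable        702    178
Gizmo        246     59
Panel        107     32
Widget       829     40

471.0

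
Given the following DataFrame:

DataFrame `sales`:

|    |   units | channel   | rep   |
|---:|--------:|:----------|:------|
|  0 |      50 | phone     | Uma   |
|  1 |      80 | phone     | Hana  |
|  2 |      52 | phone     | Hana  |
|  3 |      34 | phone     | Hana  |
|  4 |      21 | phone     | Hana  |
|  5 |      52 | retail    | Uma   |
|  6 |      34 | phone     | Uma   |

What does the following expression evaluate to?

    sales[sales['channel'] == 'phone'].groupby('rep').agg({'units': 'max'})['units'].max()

filter rows where channel == 'phone':
   units channel   rep
0     50   phone   Uma
1     80   phone  Hana
2     52   phone  Hana
3     34   phone  Hana
4     21   phone  Hana
6     34   phone   Uma
group by rep, max of units:
      units
rep        
Hana     80
Uma      50
Reading off the max of column 'units', we get 80.

80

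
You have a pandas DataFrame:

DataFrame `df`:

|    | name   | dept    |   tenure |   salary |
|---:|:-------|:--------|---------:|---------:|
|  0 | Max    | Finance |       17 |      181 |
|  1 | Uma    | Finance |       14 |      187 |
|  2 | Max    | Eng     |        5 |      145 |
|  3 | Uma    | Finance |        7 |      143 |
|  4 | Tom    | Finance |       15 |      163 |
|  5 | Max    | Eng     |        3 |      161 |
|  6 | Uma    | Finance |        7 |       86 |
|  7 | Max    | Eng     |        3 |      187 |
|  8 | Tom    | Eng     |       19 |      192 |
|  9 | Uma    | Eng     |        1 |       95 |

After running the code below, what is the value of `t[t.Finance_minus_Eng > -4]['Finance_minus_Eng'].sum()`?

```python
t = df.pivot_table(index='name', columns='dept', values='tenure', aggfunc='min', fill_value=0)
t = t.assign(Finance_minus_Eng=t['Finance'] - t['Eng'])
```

pivot: rows=name, cols=dept, min(tenure):
dept  Eng  Finance
name              
Max     3       17
Tom    19       15
Uma     1        7
add column Finance_minus_Eng = t['Finance'] - t['Eng']:
dept  Eng  Finance  Finance_minus_Eng
name                                 
Max     3       17                 14
Tom    19       15                 -4
Uma     1        7                  6
filter rows where Finance_minus_Eng > -4:
dept  Eng  Finance  Finance_minus_Eng
name                                 
Max     3       17                 14
Uma     1        7                  6
Reading off the sum of column 'Finance_minus_Eng', we get 20.

20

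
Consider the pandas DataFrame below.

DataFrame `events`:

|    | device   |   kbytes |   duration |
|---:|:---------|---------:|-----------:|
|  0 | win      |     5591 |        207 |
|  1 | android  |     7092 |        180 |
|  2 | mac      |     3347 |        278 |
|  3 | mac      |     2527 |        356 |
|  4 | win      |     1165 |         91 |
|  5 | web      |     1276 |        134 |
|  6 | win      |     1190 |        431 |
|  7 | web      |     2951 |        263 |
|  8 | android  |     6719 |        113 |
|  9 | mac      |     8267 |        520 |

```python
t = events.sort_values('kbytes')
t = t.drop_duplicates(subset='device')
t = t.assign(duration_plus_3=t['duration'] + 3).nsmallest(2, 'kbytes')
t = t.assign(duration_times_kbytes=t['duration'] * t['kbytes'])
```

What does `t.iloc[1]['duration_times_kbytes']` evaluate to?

sort by kbytes:
    device  kbytes  duration
4      win    1165        91
6      win    1190       431
5      web    1276       134
3      mac    2527       356
7      web    2951       263
2      mac    3347       278
0      win    5591       207
8  android    6719       113
1  android    7092       180
9      mac    8267       520
drop duplicate device (keep=first):
    device  kbytes  duration
4      win    1165        91
5      web    1276       134
3      mac    2527       356
8  android    6719       113
add column duration_plus_3 = t['duration'] + 3:
    device  kbytes  duration  duration_plus_3
4      win    1165        91               94
5      web    1276       134              137
3      mac    2527       356              359
8  android    6719       113              116
take 2 rows with smallest kbytes:
  device  kbytes  duration  duration_plus_3
4    win    1165        91               94
5    web    1276       134              137
add column duration_times_kbytes = t['duration'] * t['kbytes']:
  device  kbytes  duration  duration_plus_3  duration_times_kbytes
4    win    1165        91               94                 106015
5    web    1276       134              137                 170984
So iloc[1]['duration_times_kbytes'] = 170984.

170984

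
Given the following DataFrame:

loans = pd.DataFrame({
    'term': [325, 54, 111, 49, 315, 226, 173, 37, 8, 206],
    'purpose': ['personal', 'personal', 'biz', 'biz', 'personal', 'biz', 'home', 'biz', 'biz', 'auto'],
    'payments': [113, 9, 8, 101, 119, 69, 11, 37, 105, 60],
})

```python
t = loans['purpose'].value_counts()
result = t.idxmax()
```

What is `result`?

value_counts of purpose:
purpose
biz         5
personal    3
home        1
auto        1
Name: count, dtype: int64
The label with the largest value is biz.

biz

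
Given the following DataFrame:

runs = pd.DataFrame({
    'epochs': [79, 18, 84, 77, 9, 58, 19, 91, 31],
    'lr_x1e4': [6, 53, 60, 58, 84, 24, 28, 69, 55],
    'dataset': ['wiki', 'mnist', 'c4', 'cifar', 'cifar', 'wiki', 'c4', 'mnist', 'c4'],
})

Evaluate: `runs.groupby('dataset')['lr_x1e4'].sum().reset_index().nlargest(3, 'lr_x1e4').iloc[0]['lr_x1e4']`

group by dataset, sum of lr_x1e4:
dataset
c4       143
cifar    142
mnist    122
wiki      30
Name: lr_x1e4, dtype: int64
reset_index():
  dataset  lr_x1e4
0      c4      143
1   cifar      142
2   mnist      122
3    wiki       30
take 3 rows with largest lr_x1e4:
  dataset  lr_x1e4
0      c4      143
1   cifar      142
2   mnist      122
So iloc[0]['lr_x1e4'] = 143.

143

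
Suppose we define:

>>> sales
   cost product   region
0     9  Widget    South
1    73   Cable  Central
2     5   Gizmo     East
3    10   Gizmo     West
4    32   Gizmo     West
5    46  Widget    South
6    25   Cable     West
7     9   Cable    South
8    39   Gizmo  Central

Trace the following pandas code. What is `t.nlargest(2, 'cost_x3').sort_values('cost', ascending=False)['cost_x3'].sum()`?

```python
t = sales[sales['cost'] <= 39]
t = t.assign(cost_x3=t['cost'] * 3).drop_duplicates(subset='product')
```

filter rows where cost <= 39:
   cost product   region
0     9  Widget    South
2     5   Gizmo     East
3    10   Gizmo     West
4    32   Gizmo     West
6    25   Cable     West
7     9   Cable    South
8    39   Gizmo  Central
add column cost_x3 = t['cost'] * 3:
   cost product   region  cost_x3
0     9  Widget    South       27
2     5   Gizmo     East       15
3    10   Gizmo     West       30
4    32   Gizmo     West       96
6    25   Cable     West       75
7     9   Cable    South       27
8    39   Gizmo  Central      117
drop duplicate product (keep=first):
   cost product region  cost_x3
0     9  Widget  South       27
2     5   Gizmo   East       15
6    25   Cable   West       75
take 2 rows with largest cost_x3:
   cost product region  cost_x3
6    25   Cable   West       75
0     9  Widget  South       27
sort by cost descending:
   cost product region  cost_x3
6    25   Cable   West       75
0     9  Widget  South       27

102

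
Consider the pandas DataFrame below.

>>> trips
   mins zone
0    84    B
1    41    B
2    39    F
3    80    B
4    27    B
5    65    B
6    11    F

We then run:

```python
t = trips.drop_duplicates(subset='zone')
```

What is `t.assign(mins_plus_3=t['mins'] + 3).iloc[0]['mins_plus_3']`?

drop duplicate zone (keep=first):
   mins zone
0    84    B
2    39    F
add column mins_plus_3 = t['mins'] + 3:
   mins zone  mins_plus_3
0    84    B           87
2    39    F           42

87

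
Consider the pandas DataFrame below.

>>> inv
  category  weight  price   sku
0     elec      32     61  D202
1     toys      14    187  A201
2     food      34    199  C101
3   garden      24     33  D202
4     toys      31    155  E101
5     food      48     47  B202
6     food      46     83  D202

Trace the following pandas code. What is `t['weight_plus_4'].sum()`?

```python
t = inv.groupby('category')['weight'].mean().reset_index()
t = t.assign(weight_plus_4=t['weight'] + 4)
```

group by category, mean of weight:
category
elec      32.000000
food      42.666667
garden    24.000000
toys      22.500000
Name: weight, dtype: float64
reset_index():
  category     weight
0     elec  32.000000
1     food  42.666667
2   garden  24.000000
3     toys  22.500000
add column weight_plus_4 = t['weight'] + 4:
  category     weight  weight_plus_4
0     elec  32.000000      36.000000
1     food  42.666667      46.666667
2   garden  24.000000      28.000000
3     toys  22.500000      26.500000
Finally, sum of column 'weight_plus_4' = 137.166666667.

137.166666667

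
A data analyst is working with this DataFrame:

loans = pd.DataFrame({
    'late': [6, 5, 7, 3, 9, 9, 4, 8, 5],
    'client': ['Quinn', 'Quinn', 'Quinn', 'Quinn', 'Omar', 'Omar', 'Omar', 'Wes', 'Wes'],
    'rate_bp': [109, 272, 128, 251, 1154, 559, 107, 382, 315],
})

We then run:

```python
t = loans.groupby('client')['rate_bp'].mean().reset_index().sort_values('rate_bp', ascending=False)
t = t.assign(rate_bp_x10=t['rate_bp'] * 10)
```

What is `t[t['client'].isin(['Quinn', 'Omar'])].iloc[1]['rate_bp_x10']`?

group by client, mean of rate_bp:
client
Omar     606.666667
Quinn    190.000000
Wes      348.500000
Name: rate_bp, dtype: float64
reset_index():
  client     rate_bp
0   Omar  606.666667
1  Quinn  190.000000
2    Wes  348.500000
sort by rate_bp descending:
  client     rate_bp
0   Omar  606.666667
2    Wes  348.500000
1  Quinn  190.000000
add column rate_bp_x10 = t['rate_bp'] * 10:
  client     rate_bp  rate_bp_x10
0   Omar  606.666667  6066.666667
2    Wes  348.500000  3485.000000
1  Quinn  190.000000  1900.000000
filter rows where client in ['Quinn', 'Omar']:
  client     rate_bp  rate_bp_x10
0   Omar  606.666667  6066.666667
1  Quinn  190.000000  1900.000000
Reading off the value at position 1, column 'rate_bp_x10', we get 1900.0.

1900.0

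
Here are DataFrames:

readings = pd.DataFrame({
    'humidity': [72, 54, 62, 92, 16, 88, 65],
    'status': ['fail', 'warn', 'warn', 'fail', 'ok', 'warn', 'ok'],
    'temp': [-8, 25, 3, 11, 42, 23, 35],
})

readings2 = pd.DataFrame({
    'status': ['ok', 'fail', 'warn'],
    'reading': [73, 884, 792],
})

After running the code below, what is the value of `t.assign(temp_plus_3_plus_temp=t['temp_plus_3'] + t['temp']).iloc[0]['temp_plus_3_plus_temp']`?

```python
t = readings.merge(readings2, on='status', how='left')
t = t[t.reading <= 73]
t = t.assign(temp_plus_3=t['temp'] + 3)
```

merge on 'status' (how='left') → 7 rows:
   humidity status  temp  reading
0        72   fail    -8      884
1        54   warn    25      792
2        62   warn     3      792
3        92   fail    11      884
4        16     ok    42       73
5        88   warn    23      792
6        65     ok    35       73
filter rows where reading <= 73:
   humidity status  temp  reading
4        16     ok    42       73
6        65     ok    35       73
add column temp_plus_3 = t['temp'] + 3:
   humidity status  temp  reading  temp_plus_3
4        16     ok    42       73           45
6        65     ok    35       73           38
add column temp_plus_3_plus_temp = t['temp_plus_3'] + t['temp']:
   humidity status  temp  reading  temp_plus_3  temp_plus_3_plus_temp
4        16     ok    42       73           45                     87
6        65     ok    35       73           38                     73

87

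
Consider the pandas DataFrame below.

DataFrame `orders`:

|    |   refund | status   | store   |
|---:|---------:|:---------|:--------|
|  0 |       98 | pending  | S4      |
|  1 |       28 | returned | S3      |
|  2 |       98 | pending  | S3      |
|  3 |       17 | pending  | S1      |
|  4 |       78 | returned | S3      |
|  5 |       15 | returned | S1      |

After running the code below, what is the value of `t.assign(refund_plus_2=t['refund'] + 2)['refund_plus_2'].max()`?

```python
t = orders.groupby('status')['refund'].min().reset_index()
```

19

group by status, min of refund:
status
pending     17
returned    15
Name: refund, dtype: int64
reset_index():
     status  refund
0   pending      17
1  returned      15
add column refund_plus_2 = t['refund'] + 2:
     status  refund  refund_plus_2
0   pending      17             19
1  returned      15             17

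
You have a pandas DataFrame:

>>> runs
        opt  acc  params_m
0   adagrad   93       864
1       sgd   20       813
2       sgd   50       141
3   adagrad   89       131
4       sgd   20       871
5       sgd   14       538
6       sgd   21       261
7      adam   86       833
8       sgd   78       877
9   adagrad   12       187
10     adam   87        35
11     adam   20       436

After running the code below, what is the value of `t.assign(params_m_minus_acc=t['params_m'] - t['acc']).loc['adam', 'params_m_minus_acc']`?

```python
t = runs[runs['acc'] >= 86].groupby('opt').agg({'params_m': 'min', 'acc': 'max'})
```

-52

filter rows where acc >= 86:
        opt  acc  params_m
0   adagrad   93       864
3   adagrad   89       131
7      adam   86       833
10     adam   87        35
group by opt: min(params_m), max(acc):
         params_m  acc
opt                   
adagrad       131   93
adam           35   87
add column params_m_minus_acc = t['params_m'] - t['acc']:
         params_m  acc  params_m_minus_acc
opt                                       
adagrad       131   93                  38
adam           35   87                 -52
Taking the value at row 'adam', column 'params_m_minus_acc' gives -52.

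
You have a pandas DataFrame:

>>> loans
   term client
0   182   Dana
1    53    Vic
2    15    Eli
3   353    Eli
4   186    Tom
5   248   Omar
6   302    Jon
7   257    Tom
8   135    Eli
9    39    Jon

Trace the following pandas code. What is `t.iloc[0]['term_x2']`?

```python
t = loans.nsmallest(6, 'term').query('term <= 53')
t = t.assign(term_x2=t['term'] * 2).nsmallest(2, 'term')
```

take 6 rows with smallest term:
   term client
2    15    Eli
9    39    Jon
1    53    Vic
8   135    Eli
0   182   Dana
4   186    Tom
filter rows where term <= 53:
   term client
2    15    Eli
9    39    Jon
1    53    Vic
add column term_x2 = t['term'] * 2:
   term client  term_x2
2    15    Eli       30
9    39    Jon       78
1    53    Vic      106
take 2 rows with smallest term:
   term client  term_x2
2    15    Eli       30
9    39    Jon       78
Taking the value at position 0, column 'term_x2' gives 30.

30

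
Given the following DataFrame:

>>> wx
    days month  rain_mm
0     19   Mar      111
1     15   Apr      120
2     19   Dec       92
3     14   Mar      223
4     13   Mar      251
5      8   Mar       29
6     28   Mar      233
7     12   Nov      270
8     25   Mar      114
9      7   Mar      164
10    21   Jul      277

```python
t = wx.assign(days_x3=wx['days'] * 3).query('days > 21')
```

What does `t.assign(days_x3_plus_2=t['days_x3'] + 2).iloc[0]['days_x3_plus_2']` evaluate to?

add column days_x3 = wx['days'] * 3:
    days month  rain_mm  days_x3
0     19   Mar      111       57
1     15   Apr      120       45
2     19   Dec       92       57
3     14   Mar      223       42
4     13   Mar      251       39
5      8   Mar       29       24
6     28   Mar      233       84
7     12   Nov      270       36
8     25   Mar      114       75
9      7   Mar      164       21
10    21   Jul      277       63
filter rows where days > 21:
   days month  rain_mm  days_x3
6    28   Mar      233       84
8    25   Mar      114       75
add column days_x3_plus_2 = t['days_x3'] + 2:
   days month  rain_mm  days_x3  days_x3_plus_2
6    28   Mar      233       84              86
8    25   Mar      114       75              77
Taking the value at position 0, column 'days_x3_plus_2' gives 86.

86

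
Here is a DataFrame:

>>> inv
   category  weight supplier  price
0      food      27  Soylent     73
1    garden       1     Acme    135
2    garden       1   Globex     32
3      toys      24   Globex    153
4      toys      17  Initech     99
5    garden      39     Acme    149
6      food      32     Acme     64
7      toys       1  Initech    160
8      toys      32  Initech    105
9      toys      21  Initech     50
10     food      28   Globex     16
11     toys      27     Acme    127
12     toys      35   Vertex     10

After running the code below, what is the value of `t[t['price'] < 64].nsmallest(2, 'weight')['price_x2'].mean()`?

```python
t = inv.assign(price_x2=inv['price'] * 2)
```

add column price_x2 = inv['price'] * 2:
   category  weight supplier  price  price_x2
0      food      27  Soylent     73       146
1    garden       1     Acme    135       270
2    garden       1   Globex     32        64
3      toys      24   Globex    153       306
4      toys      17  Initech     99       198
5    garden      39     Acme    149       298
6      food      32     Acme     64       128
7      toys       1  Initech    160       320
8      toys      32  Initech    105       210
9      toys      21  Initech     50       100
10     food      28   Globex     16        32
11     toys      27     Acme    127       254
12     toys      35   Vertex     10        20
filter rows where price < 64:
   category  weight supplier  price  price_x2
2    garden       1   Globex     32        64
9      toys      21  Initech     50       100
10     food      28   Globex     16        32
12     toys      35   Vertex     10        20
take 2 rows with smallest weight:
  category  weight supplier  price  price_x2
2   garden       1   Globex     32        64
9     toys      21  Initech     50       100
mean of column 'price_x2' → 82.0

82.0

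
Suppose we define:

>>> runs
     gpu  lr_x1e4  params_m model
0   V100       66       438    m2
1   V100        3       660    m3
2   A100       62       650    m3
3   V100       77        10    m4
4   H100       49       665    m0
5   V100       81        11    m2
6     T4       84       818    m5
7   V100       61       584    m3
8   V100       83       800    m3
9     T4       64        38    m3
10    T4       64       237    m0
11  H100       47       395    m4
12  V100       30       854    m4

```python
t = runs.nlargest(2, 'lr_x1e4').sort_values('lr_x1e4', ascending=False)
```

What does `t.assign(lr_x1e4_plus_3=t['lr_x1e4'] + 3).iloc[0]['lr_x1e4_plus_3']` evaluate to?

take 2 rows with largest lr_x1e4:
    gpu  lr_x1e4  params_m model
6    T4       84       818    m5
8  V100       83       800    m3
sort by lr_x1e4 descending:
    gpu  lr_x1e4  params_m model
6    T4       84       818    m5
8  V100       83       800    m3
add column lr_x1e4_plus_3 = t['lr_x1e4'] + 3:
    gpu  lr_x1e4  params_m model  lr_x1e4_plus_3
6    T4       84       818    m5              87
8  V100       83       800    m3              86
The value at position 0, column 'lr_x1e4_plus_3' is 87.

87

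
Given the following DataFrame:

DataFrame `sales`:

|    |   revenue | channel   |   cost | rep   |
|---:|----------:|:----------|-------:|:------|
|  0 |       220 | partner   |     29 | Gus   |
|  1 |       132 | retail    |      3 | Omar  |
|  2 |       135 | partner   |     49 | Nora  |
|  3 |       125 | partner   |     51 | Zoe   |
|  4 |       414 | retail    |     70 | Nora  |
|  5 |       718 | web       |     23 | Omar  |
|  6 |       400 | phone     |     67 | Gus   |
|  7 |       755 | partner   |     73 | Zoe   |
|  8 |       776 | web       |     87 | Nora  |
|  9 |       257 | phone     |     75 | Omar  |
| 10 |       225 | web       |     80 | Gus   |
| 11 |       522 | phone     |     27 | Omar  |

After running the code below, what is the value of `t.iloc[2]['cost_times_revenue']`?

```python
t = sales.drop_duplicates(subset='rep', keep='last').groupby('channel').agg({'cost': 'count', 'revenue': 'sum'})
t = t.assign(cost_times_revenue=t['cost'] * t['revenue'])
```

drop duplicate rep (keep=last):
    revenue  channel  cost   rep
7       755  partner    73   Zoe
8       776      web    87  Nora
10      225      web    80   Gus
11      522    phone    27  Omar
group by channel: count(cost), sum(revenue):
         cost  revenue
channel               
partner     1      755
phone       1      522
web         2     1001
add column cost_times_revenue = t['cost'] * t['revenue']:
         cost  revenue  cost_times_revenue
channel                                   
partner     1      755                 755
phone       1      522                 522
web         2     1001                2002
So iloc[2]['cost_times_revenue'] = 2002.

2002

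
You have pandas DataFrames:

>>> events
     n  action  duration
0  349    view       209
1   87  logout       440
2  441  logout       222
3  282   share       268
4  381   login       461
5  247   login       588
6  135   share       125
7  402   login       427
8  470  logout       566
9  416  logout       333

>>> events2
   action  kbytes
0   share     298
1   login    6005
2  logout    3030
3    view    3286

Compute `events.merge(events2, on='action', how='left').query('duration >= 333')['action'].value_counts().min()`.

merge on 'action' (how='left') → 10 rows:
     n  action  duration  kbytes
0  349    view       209    3286
1   87  logout       440    3030
2  441  logout       222    3030
3  282   share       268     298
4  381   login       461    6005
5  247   login       588    6005
6  135   share       125     298
7  402   login       427    6005
8  470  logout       566    3030
9  416  logout       333    3030
filter rows where duration >= 333:
     n  action  duration  kbytes
1   87  logout       440    3030
4  381   login       461    6005
5  247   login       588    6005
7  402   login       427    6005
8  470  logout       566    3030
9  416  logout       333    3030
value_counts of action:
action
logout    3
login     3
Name: count, dtype: int64

3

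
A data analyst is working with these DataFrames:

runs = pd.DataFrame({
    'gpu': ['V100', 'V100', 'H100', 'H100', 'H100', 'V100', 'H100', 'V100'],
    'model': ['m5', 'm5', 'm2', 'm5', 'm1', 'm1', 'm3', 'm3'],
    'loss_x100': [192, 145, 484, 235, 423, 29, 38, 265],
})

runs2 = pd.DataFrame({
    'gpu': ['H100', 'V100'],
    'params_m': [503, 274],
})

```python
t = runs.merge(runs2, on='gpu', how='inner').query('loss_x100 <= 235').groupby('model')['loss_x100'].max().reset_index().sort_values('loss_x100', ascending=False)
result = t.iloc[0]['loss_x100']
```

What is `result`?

merge on 'gpu' (how='inner') → 8 rows:
    gpu model  loss_x100  params_m
0  V100    m5        192       274
1  V100    m5        145       274
2  H100    m2        484       503
3  H100    m5        235       503
4  H100    m1        423       503
5  V100    m1         29       274
6  H100    m3         38       503
7  V100    m3        265       274
filter rows where loss_x100 <= 235:
    gpu model  loss_x100  params_m
0  V100    m5        192       274
1  V100    m5        145       274
3  H100    m5        235       503
5  V100    m1         29       274
6  H100    m3         38       503
group by model, max of loss_x100:
model
m1     29
m3     38
m5    235
Name: loss_x100, dtype: int64
reset_index():
  model  loss_x100
0    m1         29
1    m3         38
2    m5        235
sort by loss_x100 descending:
  model  loss_x100
2    m5        235
1    m3         38
0    m1         29
So iloc[0]['loss_x100'] = 235.

235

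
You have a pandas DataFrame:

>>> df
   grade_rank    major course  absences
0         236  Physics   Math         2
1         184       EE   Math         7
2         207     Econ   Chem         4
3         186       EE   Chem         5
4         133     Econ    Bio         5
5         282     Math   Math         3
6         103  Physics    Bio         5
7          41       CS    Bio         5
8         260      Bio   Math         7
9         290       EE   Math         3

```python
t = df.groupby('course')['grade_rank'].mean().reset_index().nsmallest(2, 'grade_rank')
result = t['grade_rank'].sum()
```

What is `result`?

288.833333333

group by course, mean of grade_rank:
course
Bio      92.333333
Chem    196.500000
Math    250.400000
Name: grade_rank, dtype: float64
reset_index():
  course  grade_rank
0    Bio   92.333333
1   Chem  196.500000
2   Math  250.400000
take 2 rows with smallest grade_rank:
  course  grade_rank
0    Bio   92.333333
1   Chem  196.500000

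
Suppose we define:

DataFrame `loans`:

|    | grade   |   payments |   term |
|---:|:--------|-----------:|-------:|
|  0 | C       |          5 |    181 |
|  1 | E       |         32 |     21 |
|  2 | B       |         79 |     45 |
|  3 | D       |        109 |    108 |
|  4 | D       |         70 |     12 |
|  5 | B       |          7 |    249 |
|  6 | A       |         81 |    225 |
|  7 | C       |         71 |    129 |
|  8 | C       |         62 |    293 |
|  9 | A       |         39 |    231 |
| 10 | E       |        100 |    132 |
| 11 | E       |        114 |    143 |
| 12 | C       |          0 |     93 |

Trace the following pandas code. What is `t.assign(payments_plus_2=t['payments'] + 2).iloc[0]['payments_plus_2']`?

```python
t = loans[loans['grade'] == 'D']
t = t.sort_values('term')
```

filter rows where grade == 'D':
  grade  payments  term
3     D       109   108
4     D        70    12
sort by term:
  grade  payments  term
4     D        70    12
3     D       109   108
add column payments_plus_2 = t['payments'] + 2:
  grade  payments  term  payments_plus_2
4     D        70    12               72
3     D       109   108              111
Taking the value at position 0, column 'payments_plus_2' gives 72.

72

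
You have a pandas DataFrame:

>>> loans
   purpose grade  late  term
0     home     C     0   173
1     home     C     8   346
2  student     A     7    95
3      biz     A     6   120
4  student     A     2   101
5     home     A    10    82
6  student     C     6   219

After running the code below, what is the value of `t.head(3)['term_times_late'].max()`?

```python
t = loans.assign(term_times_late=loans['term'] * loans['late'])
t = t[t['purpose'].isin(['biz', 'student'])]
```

720

add column term_times_late = loans['term'] * loans['late']:
   purpose grade  late  term  term_times_late
0     home     C     0   173                0
1     home     C     8   346             2768
2  student     A     7    95              665
3      biz     A     6   120              720
4  student     A     2   101              202
5     home     A    10    82              820
6  student     C     6   219             1314
filter rows where purpose in ['biz', 'student']:
   purpose grade  late  term  term_times_late
2  student     A     7    95              665
3      biz     A     6   120              720
4  student     A     2   101              202
6  student     C     6   219             1314
take first 3 rows:
   purpose grade  late  term  term_times_late
2  student     A     7    95              665
3      biz     A     6   120              720
4  student     A     2   101              202
Then the max of column 'term_times_late': 720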